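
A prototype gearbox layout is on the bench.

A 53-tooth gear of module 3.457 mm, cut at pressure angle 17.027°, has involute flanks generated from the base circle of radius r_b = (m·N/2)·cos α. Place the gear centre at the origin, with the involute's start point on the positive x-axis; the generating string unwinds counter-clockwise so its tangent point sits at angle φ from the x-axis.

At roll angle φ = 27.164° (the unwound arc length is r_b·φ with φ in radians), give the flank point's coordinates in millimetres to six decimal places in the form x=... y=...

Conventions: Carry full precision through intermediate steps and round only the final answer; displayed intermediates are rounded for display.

x=96.893048 y=3.042129

class = single-mesh tooth geometry [base-circle involute, m = 3.457, 53T]
pitch radius r_p = m·N/2 = 3.457·53/2 = 91.610500
base radius r_b = r_p·cos α = 91.610500·cos 17.027° = 87.594925
roll angle φ = 27.164° = 0.47410124 rad
x = r_b·(cos φ + φ·sin φ) = 96.893048
y = r_b·(sin φ − φ·cos φ) = 3.042129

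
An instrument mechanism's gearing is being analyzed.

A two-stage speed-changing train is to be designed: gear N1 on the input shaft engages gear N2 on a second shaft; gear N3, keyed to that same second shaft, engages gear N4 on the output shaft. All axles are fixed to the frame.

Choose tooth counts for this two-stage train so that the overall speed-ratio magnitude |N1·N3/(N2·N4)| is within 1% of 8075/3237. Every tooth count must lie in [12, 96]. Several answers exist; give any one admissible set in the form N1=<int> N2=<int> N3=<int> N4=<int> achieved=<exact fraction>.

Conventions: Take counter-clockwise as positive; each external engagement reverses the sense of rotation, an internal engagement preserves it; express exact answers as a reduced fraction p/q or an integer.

2-stage fixed-axis compound train for ratio 8075/3237
target = 8075/3237 in lowest terms: an exact hit needs N1·N3 = k·8075 and N2·N4 = k·3237 for one integer k, every count in [12, 96]; additionally prefer no 1:1 stage (N1 ≠ N2, N3 ≠ N4)
k = 1: N1·N3 = 8075 = 85·95, N2·N4 = 3237 = 39·83
achieved = 85·95/(39·83) = 8075/3237; |achieved − target| = 0 ≤ 323/12948 ✓

N1=85 N2=39 N3=95 N4=83 achieved=8075/3237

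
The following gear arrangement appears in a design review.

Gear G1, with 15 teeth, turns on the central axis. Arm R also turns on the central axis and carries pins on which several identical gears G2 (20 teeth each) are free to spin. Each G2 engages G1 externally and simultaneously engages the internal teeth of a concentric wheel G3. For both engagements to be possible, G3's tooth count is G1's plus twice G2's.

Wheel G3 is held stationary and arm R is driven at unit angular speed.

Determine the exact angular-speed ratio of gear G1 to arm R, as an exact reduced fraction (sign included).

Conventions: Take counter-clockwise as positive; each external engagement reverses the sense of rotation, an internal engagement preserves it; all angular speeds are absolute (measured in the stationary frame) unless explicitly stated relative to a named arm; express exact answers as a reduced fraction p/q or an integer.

recognized (axles ride arm R): planetary set, 15/20/55 teeth
ring teeth: 15 + 2·20 = 55
15(ω_sun−ω_arm) = −55(ω_ring−ω_arm),  ω_ring = 0, ω_arm = 1
ω_sun = 1 − (55/15)(0−1) = 14/3
ω_out/ω_in = 14/3

14/3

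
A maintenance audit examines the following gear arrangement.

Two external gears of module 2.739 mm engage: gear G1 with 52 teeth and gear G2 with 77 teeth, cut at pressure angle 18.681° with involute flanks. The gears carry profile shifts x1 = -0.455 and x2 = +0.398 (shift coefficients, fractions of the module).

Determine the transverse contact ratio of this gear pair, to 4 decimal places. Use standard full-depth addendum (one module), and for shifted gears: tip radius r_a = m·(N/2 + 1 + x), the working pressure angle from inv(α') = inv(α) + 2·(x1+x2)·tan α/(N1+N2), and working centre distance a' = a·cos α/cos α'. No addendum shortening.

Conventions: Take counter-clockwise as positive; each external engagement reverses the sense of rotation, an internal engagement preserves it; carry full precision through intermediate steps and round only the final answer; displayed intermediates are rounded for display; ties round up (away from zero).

1.8800

single-mesh involute tooth geometry (52T engaging 77T at module 2.739)
base radii: r_b1 = 67.462200, r_b2 = 99.895951
tip radii: r_a1 = 72.706755, r_a2 = 109.280622
inv(α') = inv(18.681°) + 2·(-0.455+0.398)·tan α/(52+77) = 0.01176801  ⇒  α' = 18.52994°
a' = a·cos α / cos α' = 176.6655·cos 18.681°/cos 18.52994° = 176.508767
action lengths: √(r_a1²−r_b1²) = 27.113165, √(r_a2²−r_b2²) = 44.306358
base pitch p_b = π·m·cos α = 8.151491
CR = (27.113165 + 44.306358 − 176.508767·sin 18.52994°)/8.151491 = 1.880026
contact ratio ≈ 1.8800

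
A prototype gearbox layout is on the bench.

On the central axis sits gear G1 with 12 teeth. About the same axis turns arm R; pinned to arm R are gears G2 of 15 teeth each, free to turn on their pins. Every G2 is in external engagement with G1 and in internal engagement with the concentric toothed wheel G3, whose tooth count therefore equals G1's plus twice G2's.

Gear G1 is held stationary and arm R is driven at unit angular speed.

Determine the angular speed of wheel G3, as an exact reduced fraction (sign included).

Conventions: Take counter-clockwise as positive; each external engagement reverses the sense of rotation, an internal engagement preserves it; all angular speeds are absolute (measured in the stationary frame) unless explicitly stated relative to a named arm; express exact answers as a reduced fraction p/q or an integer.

9/7

topology: planetary set — G1 12T / G2 15T / G3 42T, arm = carrier (Willis)
ring teeth: 12 + 2·15 = 42
12(ω_sun−ω_arm) = −42(ω_ring−ω_arm),  ω_sun = 0, ω_arm = 1
ω_ring = 1 − (12/42)(0−1) = 9/7
exact speed ratio = 9/7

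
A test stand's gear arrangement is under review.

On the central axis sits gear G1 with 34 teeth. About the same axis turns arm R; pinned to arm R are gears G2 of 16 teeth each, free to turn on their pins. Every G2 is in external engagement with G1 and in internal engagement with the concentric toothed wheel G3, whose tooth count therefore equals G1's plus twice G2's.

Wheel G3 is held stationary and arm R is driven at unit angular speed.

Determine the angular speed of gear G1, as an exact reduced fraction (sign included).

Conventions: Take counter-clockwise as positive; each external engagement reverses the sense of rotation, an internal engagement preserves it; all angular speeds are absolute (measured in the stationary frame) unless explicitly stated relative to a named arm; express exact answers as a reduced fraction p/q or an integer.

50/17

topology: planetary set — G1 34T / G2 16T / G3 66T, arm = carrier (Willis)
ring teeth: 34 + 2·16 = 66
34(ω_sun−ω_arm) = −66(ω_ring−ω_arm),  ω_ring = 0, ω_arm = 1
ω_sun = 1 − (66/34)(0−1) = 50/17
exact speed ratio = 50/17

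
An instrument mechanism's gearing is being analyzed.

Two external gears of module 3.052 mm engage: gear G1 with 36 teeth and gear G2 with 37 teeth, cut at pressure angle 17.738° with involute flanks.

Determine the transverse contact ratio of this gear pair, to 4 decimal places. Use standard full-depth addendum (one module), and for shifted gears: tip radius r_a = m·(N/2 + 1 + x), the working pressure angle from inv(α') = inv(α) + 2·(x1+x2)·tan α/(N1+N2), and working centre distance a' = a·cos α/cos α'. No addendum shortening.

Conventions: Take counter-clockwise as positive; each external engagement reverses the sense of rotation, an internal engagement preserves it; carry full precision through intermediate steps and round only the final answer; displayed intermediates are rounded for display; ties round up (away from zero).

topology: single-mesh involute geometry — m = 3.052, 36T/37T pair
base radii: r_b1 = 52.324322, r_b2 = 53.777776
tip radii: r_a1 = 57.988000, r_a2 = 59.514000
no profile shift: α' = α, a' = a
action lengths: √(r_a1²−r_b1²) = 24.995469, √(r_a2²−r_b2²) = 25.492490
base pitch p_b = π·m·cos α = 9.132317
CR = (24.995469 + 25.492490 − 111.398000·sin 17.73800°)/9.132317 = 1.812126
contact ratio ≈ 1.8121

1.8121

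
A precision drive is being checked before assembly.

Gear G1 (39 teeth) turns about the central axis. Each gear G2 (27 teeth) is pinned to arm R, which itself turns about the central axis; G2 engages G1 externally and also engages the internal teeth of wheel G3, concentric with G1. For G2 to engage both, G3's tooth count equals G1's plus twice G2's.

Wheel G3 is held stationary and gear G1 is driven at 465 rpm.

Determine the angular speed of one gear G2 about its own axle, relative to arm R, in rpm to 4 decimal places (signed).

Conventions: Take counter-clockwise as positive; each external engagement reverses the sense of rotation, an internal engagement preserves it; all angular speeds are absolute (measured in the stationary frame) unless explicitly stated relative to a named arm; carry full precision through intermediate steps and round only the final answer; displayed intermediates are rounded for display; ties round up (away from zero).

planetary set (39T centre, 27T on arm, 93T internal) — Willis relation
normalise by the input: solve with ω_sun = 1, then scale by 465 rpm
ring teeth: 39 + 2·27 = 93
39(ω_sun−ω_arm) = −93(ω_ring−ω_arm),  ω_ring = 0, ω_sun = 1
39(1−ω_arm) = −93(0−ω_arm)  ⇒  132·ω_arm = 39  ⇒  ω_arm = 13/44
sun–planet mesh: 39·(1−13/44) = −27·(ω_p−ω_arm)  ⇒  ω_p−ω_arm = -403/396
scale: ω_p−ω_arm = -403/396 × 465 rpm = -473.2197 rpm

-473.2197 rpm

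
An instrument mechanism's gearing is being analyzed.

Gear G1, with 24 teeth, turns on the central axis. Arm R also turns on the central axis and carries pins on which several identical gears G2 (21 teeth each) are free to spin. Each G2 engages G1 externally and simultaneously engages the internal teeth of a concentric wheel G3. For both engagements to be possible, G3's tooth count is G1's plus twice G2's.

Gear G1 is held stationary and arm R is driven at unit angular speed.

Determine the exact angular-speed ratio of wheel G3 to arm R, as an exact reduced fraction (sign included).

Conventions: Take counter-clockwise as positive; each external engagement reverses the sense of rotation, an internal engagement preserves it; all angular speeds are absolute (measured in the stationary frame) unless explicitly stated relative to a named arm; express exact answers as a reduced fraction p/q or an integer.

15/11

recognized (axles ride arm R): planetary set, 24/21/66 teeth
ring teeth: 24 + 2·21 = 66
24(ω_sun−ω_arm) = −66(ω_ring−ω_arm),  ω_sun = 0, ω_arm = 1
ω_ring = 1 − (24/66)(0−1) = 15/11
ω_out/ω_in = 15/11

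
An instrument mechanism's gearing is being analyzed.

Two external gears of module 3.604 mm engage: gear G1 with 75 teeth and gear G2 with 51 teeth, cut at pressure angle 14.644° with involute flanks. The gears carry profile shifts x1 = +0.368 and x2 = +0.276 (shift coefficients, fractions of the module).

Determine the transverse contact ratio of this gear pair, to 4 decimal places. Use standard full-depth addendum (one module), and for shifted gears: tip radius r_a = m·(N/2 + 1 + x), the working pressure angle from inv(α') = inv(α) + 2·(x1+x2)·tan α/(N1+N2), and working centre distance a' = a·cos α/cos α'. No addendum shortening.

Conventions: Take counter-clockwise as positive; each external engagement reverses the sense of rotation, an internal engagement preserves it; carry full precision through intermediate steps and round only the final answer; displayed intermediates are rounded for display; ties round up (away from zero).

topology: single-mesh involute geometry — m = 3.604, 75T/51T pair
base radii: r_b1 = 130.759694, r_b2 = 88.916592
tip radii: r_a1 = 140.080272, r_a2 = 96.500704
inv(α') = inv(14.644°) + 2·(+0.368+0.276)·tan α/(75+51) = 0.00838576  ⇒  α' = 16.59837°
a' = a·cos α / cos α' = 227.0520·cos 14.644°/cos 16.59837° = 229.228057
action lengths: √(r_a1²−r_b1²) = 50.243258, √(r_a2²−r_b2²) = 37.499674
base pitch p_b = π·m·cos α = 10.954499
CR = (50.243258 + 37.499674 − 229.228057·sin 16.59837°)/10.954499 = 2.032169
contact ratio ≈ 2.0322

2.0322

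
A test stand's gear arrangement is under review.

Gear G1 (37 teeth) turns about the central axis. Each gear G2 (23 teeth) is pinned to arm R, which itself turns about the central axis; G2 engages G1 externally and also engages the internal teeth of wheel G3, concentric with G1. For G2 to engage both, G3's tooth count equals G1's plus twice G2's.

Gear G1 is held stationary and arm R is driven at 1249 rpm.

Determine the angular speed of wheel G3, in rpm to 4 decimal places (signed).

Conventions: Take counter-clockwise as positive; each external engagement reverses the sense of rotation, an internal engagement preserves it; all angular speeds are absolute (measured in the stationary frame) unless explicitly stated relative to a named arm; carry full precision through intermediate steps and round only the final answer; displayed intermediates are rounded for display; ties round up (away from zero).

+1805.7831 rpm

planetary set (37T centre, 23T on arm, 83T internal) — Willis relation
normalise by the input: solve with ω_arm = 1, then scale by 1249 rpm
ring teeth: 37 + 2·23 = 83
37(ω_sun−ω_arm) = −83(ω_ring−ω_arm),  ω_sun = 0, ω_arm = 1
ω_ring = 1 − (37/83)(0−1) = 120/83
scale: ω_ring = 120/83 × 1249 rpm = +1805.7831 rpm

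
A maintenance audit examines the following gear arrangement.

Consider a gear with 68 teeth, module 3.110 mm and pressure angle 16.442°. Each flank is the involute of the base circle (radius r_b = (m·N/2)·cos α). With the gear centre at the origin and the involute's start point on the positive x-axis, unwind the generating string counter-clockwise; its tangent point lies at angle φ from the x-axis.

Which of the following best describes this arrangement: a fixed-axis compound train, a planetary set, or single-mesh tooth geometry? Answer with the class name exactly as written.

topology: single-mesh involute geometry — m = 3.110, N = 68
classification: single-mesh tooth geometry

single-mesh tooth geometry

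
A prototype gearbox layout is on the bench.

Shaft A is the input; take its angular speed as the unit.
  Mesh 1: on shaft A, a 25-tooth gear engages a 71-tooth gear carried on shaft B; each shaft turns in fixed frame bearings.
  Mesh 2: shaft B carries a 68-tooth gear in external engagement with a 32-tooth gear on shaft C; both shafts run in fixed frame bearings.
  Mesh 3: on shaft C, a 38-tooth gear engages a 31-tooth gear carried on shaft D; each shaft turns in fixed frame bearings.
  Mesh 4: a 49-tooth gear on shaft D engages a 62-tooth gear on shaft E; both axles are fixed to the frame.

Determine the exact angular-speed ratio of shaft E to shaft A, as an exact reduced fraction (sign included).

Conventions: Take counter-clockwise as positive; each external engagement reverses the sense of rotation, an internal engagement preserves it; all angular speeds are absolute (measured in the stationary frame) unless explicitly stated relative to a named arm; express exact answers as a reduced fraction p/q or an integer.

395675/545848

class = fixed-axis compound train [4 meshes; 4 ratios multiply, 4 sense flips]
mesh 1 [25T→71T]: running ratio 25/71, sense −
mesh 2 [68T→32T]: running ratio 425/568, sense +
mesh 3 [38T→31T]: running ratio 8075/8804, sense −
mesh 4 [49T→62T]: running ratio 395675/545848, sense +
ω_out/ω_in = 395675/545848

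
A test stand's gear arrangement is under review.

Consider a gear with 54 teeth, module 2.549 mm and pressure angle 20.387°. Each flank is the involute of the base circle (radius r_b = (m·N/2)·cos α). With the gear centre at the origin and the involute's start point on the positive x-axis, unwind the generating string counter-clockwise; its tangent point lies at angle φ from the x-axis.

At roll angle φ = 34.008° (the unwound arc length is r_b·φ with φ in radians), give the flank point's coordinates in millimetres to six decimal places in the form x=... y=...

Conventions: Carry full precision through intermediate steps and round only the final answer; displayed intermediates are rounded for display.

recognized (one wheel, involute flank): single-mesh tooth geometry, m = 2.549, N = 54
pitch radius r_p = m·N/2 = 2.549·54/2 = 68.823000
base radius r_b = r_p·cos α = 68.823000·cos 20.387° = 64.512000
roll angle φ = 34.008° = 0.59355157 rad
x = r_b·(cos φ + φ·sin φ) = 74.894433
y = r_b·(sin φ − φ·cos φ) = 4.340267

x=74.894433 y=4.340267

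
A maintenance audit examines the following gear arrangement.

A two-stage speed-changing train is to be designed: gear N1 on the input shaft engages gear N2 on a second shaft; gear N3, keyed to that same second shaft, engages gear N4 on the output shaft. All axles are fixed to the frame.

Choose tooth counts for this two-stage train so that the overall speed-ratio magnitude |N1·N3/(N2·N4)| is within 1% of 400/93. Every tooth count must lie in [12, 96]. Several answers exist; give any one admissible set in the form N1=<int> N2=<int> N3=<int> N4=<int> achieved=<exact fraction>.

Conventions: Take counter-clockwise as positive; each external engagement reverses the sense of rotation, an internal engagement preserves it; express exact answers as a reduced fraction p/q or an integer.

N1=20 N2=12 N3=80 N4=31 achieved=400/93

topology: fixed-axis compound train — 2 stages, target 400/93
target = 400/93 in lowest terms: an exact hit needs N1·N3 = k·400 and N2·N4 = k·93 for one integer k, every count in [12, 96]; additionally prefer no 1:1 stage (N1 ≠ N2, N3 ≠ N4)
k = 1…3: no 1:1-free in-range split of k·400 and k·93 into factor pairs; take k = 4
k = 4: N1·N3 = 1600 = 20·80, N2·N4 = 372 = 12·31
achieved = 20·80/(12·31) = 400/93; |achieved − target| = 0 ≤ 4/93 ✓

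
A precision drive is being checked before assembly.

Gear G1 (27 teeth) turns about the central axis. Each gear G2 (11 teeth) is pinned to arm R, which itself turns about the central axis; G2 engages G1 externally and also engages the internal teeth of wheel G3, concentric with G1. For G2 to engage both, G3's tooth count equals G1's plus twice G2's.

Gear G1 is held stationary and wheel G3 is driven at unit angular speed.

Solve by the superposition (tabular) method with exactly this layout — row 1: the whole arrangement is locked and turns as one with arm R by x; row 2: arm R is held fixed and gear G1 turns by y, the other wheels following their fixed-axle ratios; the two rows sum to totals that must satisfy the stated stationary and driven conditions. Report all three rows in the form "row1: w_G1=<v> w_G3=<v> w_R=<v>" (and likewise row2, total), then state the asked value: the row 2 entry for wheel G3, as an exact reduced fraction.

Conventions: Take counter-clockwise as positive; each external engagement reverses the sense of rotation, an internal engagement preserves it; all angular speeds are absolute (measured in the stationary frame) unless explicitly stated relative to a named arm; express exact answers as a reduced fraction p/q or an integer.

topology: planetary set — G1 27T / G2 11T / G3 49T, arm = carrier (Willis)
row 1: whole set turns with the arm by x
superposition row 2 [arm held]: sun y, ring −(27/49)·y, arm 0
boundary: total ω_sun = x + y = 0 and total ω_ring = x − (27/49)·y = 1  ⇒  y = -49/76, x = 49/76
row 2 ring = −(27/49)·(-49/76) = 27/76
totals (row 1 + row 2): sun 49/76 + (-49/76) = 0, ring 49/76 + 27/76 = 1, arm 49/76 + 0 = 49/76
asked cell (row2, ring) = 27/76

row1: w_G1=49/76 w_G3=49/76 w_R=49/76
row2: w_G1=-49/76 w_G3=27/76 w_R=0
total: w_G1=0 w_G3=1 w_R=49/76
asked value: 27/76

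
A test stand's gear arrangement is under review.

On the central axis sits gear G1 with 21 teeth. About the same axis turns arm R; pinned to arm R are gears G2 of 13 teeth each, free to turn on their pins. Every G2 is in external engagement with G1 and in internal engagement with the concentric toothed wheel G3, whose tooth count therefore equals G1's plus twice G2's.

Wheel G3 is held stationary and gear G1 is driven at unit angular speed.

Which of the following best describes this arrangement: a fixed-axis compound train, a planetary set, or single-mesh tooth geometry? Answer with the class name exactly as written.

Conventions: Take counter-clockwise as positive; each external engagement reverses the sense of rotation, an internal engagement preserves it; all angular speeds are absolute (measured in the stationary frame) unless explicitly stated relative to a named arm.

planetary set

topology: planetary set — G1 21T / G2 13T / G3 47T, arm = carrier (Willis)
classification: planetary set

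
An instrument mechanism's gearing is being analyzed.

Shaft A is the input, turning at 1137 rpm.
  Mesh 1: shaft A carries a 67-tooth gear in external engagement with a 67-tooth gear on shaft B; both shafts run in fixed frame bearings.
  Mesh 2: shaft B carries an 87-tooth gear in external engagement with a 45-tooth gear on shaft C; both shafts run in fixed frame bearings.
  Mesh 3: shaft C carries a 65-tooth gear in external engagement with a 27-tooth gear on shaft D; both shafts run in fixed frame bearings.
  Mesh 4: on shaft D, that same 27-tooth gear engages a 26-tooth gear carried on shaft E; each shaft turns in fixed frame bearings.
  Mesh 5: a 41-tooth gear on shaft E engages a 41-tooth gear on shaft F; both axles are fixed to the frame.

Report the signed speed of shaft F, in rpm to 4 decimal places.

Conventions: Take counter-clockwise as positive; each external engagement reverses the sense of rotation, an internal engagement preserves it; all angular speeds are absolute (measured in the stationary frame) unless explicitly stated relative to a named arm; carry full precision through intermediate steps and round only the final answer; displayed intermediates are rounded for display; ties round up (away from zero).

-5495.5000 rpm

recognized (6 fixed axles, 5 meshes): fixed-axis compound train
mesh 1 [67T→67T]: ω = 1137.0000×67/67 = 1137.0000 rpm, sense flips to −
mesh 2 [87T→45T]: ω = 1137.0000×87/45 = 2198.2000 rpm, sense flips to +
mesh 3 [65T→27T]: ω = 2198.2000×65/27 = 5291.9630 rpm, sense flips to −
mesh 4 [27T→26T]: ω = 5291.9630×27/26 = 5495.5000 rpm, sense flips to +
mesh 5 [41T→41T]: ω = 5495.5000×41/41 = 5495.5000 rpm, sense flips to −
signed output speed = -5495.5000 rpm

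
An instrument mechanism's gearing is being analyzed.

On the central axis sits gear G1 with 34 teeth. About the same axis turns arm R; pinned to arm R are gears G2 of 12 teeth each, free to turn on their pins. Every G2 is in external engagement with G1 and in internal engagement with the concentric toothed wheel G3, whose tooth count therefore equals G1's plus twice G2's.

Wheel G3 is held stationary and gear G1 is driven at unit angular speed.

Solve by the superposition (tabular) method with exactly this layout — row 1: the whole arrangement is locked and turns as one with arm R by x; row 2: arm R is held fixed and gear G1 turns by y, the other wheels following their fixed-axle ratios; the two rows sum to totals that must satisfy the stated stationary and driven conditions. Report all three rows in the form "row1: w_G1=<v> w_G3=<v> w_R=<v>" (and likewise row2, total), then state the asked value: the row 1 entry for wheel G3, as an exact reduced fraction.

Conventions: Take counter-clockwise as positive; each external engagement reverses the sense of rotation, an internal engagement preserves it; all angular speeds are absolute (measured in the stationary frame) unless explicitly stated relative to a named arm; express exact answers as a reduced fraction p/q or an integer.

recognized (axles ride arm R): planetary set, 34/12/58 teeth
row 1 (train locked, turned with arm): all members turn x
row 2 — arm fixed, fixed-axis ratios: sun y, ring −(34/58)·y, arm 0
boundary: total ω_ring = x − (34/58)·y = 0 and total ω_sun = x + y = 1  ⇒  y = 29/46, x = 17/46
row 2 ring = −(34/58)·29/46 = -17/46
totals (row 1 + row 2): sun 17/46 + 29/46 = 1, ring 17/46 + (-17/46) = 0, arm 17/46 + 0 = 17/46
asked cell (row1, ring) = 17/46

row1: w_G1=17/46 w_G3=17/46 w_R=17/46
row2: w_G1=29/46 w_G3=-17/46 w_R=0
total: w_G1=1 w_G3=0 w_R=17/46
asked value: 17/46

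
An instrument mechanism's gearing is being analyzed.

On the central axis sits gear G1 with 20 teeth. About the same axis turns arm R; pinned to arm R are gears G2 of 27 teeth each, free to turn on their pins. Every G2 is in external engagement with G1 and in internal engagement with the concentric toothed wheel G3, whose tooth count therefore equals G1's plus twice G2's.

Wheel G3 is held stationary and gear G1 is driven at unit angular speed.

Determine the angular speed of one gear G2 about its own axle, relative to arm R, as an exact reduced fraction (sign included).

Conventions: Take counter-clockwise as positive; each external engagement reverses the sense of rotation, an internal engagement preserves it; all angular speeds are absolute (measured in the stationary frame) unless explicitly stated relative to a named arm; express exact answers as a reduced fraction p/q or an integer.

-740/1269

topology: planetary set — G1 20T / G2 27T / G3 74T, arm = carrier (Willis)
ring teeth: 20 + 2·27 = 74
20(ω_sun−ω_arm) = −74(ω_ring−ω_arm),  ω_ring = 0, ω_sun = 1
20(1−ω_arm) = −74(0−ω_arm)  ⇒  94·ω_arm = 20  ⇒  ω_arm = 10/47
sun–planet mesh: 20·(1−10/47) = −27·(ω_p−ω_arm)  ⇒  ω_p−ω_arm = -740/1269
exact speed ratio = -740/1269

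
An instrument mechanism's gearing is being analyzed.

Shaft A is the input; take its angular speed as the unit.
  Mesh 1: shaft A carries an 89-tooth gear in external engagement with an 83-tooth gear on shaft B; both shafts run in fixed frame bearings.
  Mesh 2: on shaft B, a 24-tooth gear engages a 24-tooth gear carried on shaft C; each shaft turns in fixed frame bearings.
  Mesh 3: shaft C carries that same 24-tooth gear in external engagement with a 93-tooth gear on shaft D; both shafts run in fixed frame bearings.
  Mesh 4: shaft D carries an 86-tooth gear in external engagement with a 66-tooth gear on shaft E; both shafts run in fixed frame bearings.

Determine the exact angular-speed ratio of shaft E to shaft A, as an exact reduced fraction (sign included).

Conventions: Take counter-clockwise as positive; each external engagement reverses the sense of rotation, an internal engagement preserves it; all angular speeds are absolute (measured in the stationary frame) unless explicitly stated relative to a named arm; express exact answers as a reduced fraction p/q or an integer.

30616/84909

class = fixed-axis compound train [4 meshes; 4 ratios multiply, 4 sense flips]
mesh 1 [89T→83T]: running ratio 89/83, sense −
mesh 2 [24T→24T]: running ratio 89/83, sense +
mesh 3 [24T→93T]: running ratio 712/2573, sense −
mesh 4 [86T→66T]: running ratio 30616/84909, sense +
ω_out/ω_in = 30616/84909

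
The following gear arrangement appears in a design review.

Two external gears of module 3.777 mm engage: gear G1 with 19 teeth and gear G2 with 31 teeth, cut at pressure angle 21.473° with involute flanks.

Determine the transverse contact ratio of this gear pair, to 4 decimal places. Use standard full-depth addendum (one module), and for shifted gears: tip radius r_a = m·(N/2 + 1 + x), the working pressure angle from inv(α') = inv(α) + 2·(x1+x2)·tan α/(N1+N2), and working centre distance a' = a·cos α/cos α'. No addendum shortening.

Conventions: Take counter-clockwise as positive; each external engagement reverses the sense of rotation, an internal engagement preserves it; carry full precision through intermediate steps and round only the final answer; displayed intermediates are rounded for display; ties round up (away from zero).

1.5480

recognized (one external pair, fixed centres): single-mesh tooth geometry, m = 3.777, N1 = 19, N2 = 31
base radii: r_b1 = 33.390971, r_b2 = 54.480006
tip radii: r_a1 = 39.658500, r_a2 = 62.320500
no profile shift: α' = α, a' = a
action lengths: √(r_a1²−r_b1²) = 21.397188, √(r_a2²−r_b2²) = 30.261753
base pitch p_b = π·m·cos α = 11.042193
CR = (21.397188 + 30.261753 − 94.425000·sin 21.47300°)/11.042193 = 1.548014
contact ratio ≈ 1.5480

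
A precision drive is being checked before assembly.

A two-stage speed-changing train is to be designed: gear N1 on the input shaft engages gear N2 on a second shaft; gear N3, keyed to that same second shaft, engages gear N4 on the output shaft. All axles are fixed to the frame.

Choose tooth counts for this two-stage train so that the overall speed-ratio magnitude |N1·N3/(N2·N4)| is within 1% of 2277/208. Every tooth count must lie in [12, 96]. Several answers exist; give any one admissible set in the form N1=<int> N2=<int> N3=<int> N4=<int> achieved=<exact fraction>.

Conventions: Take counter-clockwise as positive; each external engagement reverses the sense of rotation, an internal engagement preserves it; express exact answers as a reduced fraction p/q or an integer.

N1=33 N2=13 N3=69 N4=16 achieved=2277/208

design class (target 2277/208): fixed-axis compound train
target = 2277/208 in lowest terms: an exact hit needs N1·N3 = k·2277 and N2·N4 = k·208 for one integer k, every count in [12, 96]; additionally prefer no 1:1 stage (N1 ≠ N2, N3 ≠ N4)
k = 1: N1·N3 = 2277 = 33·69, N2·N4 = 208 = 13·16
achieved = 33·69/(13·16) = 2277/208; |achieved − target| = 0 ≤ 2277/20800 ✓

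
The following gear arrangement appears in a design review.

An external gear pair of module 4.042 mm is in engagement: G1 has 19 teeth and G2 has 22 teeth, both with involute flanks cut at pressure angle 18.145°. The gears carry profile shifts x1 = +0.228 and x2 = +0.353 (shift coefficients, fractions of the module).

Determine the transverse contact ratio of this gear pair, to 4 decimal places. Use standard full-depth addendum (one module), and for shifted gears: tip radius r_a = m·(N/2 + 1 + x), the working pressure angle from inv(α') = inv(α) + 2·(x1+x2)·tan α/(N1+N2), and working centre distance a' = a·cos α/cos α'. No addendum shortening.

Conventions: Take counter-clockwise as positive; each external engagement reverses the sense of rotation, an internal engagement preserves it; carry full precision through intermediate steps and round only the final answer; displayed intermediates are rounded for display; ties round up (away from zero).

1.4978

single-mesh involute tooth geometry (19T engaging 22T at module 4.042)
base radii: r_b1 = 36.489473, r_b2 = 42.250968
tip radii: r_a1 = 43.362576, r_a2 = 49.930826
inv(α') = inv(18.145°) + 2·(+0.228+0.353)·tan α/(19+22) = 0.02031798  ⇒  α' = 22.09230°
a' = a·cos α / cos α' = 82.8610·cos 18.145°/cos 22.09230° = 84.979722
action lengths: √(r_a1²−r_b1²) = 23.427150, √(r_a2²−r_b2²) = 26.607199
base pitch p_b = π·m·cos α = 12.066848
CR = (23.427150 + 26.607199 − 84.979722·sin 22.09230°)/12.066848 = 1.497781
contact ratio ≈ 1.4978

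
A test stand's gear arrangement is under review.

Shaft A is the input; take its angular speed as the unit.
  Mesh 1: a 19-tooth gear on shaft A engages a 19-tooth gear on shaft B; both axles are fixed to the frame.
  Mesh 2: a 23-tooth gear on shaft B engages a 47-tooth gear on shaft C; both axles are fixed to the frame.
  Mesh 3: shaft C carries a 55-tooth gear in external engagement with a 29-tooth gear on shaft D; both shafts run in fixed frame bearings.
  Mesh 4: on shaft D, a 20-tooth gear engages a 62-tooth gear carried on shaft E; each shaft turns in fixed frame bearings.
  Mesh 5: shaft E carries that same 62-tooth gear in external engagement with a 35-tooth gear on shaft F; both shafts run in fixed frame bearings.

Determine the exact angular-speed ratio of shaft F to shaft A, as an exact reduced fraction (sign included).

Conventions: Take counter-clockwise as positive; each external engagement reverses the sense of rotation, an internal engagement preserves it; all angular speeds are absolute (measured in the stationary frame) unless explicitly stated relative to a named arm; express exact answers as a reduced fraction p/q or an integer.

-5060/9541

class = fixed-axis compound train [5 meshes; 5 ratios multiply, 5 sense flips]
mesh 1 [19T→19T]: running ratio 1, sense −
mesh 2 [23T→47T]: running ratio 23/47, sense +
mesh 3 [55T→29T]: running ratio 1265/1363, sense −
mesh 4 [20T→62T]: running ratio 12650/42253, sense +
mesh 5 [62T→35T]: running ratio 5060/9541, sense −
ω_out/ω_in = -5060/9541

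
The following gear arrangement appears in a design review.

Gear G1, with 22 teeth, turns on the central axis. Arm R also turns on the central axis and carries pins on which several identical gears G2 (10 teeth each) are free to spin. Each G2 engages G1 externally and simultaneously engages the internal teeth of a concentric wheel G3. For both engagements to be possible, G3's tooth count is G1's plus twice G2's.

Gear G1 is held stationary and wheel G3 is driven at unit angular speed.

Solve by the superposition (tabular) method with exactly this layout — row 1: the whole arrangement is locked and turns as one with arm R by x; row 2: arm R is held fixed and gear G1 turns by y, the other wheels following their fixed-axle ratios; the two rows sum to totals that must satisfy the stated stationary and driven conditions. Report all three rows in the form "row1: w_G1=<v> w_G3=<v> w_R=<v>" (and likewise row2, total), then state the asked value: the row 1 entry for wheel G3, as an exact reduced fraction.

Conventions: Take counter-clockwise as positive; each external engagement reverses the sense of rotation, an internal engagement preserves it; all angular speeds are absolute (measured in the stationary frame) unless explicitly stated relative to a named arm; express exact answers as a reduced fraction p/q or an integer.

row1: w_G1=21/32 w_G3=21/32 w_R=21/32
row2: w_G1=-21/32 w_G3=11/32 w_R=0
total: w_G1=0 w_G3=1 w_R=21/32
asked value: 21/32

topology: planetary set — G1 22T / G2 10T / G3 42T, arm = carrier (Willis)
row 1: whole set turns with the arm by x
superposition row 2 [arm held]: sun y, ring −(22/42)·y, arm 0
boundary: total ω_sun = x + y = 0 and total ω_ring = x − (22/42)·y = 1  ⇒  y = -21/32, x = 21/32
row 2 ring = −(22/42)·(-21/32) = 11/32
totals (row 1 + row 2): sun 21/32 + (-21/32) = 0, ring 21/32 + 11/32 = 1, arm 21/32 + 0 = 21/32
asked cell (row1, ring) = 21/32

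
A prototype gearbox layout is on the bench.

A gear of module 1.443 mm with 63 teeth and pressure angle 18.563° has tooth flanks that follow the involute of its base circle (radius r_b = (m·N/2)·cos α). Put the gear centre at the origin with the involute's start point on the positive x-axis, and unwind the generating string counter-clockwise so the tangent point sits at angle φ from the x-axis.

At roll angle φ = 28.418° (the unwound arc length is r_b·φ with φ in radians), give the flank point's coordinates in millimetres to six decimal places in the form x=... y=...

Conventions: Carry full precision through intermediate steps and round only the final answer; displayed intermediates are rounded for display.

single-mesh involute tooth geometry (63T wheel at module 1.443)
pitch radius r_p = m·N/2 = 1.443·63/2 = 45.454500
base radius r_b = r_p·cos α = 45.454500·cos 18.563° = 43.089693
roll angle φ = 28.418° = 0.49598767 rad
x = r_b·(cos φ + φ·sin φ) = 48.068272
y = r_b·(sin φ − φ·cos φ) = 1.709791

x=48.068272 y=1.709791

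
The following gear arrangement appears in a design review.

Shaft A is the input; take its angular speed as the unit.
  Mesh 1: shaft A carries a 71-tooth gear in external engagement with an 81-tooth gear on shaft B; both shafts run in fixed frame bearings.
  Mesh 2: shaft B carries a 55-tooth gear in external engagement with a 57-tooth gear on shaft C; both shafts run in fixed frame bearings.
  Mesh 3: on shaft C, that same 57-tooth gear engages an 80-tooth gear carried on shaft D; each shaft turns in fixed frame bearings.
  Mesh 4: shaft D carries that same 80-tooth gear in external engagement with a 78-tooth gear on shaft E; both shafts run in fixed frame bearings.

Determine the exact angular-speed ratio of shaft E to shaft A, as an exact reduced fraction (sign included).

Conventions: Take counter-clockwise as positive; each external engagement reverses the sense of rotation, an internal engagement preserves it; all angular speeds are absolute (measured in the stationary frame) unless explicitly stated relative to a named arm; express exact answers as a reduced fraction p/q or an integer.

class = fixed-axis compound train [4 meshes; 4 ratios multiply, 4 sense flips]
mesh 1 [71T→81T]: running ratio 71/81, sense −
mesh 2 [55T→57T]: running ratio 3905/4617, sense +
mesh 3 [57T→80T]: running ratio 781/1296, sense −
mesh 4 [80T→78T]: running ratio 3905/6318, sense +
ω_out/ω_in = 3905/6318

3905/6318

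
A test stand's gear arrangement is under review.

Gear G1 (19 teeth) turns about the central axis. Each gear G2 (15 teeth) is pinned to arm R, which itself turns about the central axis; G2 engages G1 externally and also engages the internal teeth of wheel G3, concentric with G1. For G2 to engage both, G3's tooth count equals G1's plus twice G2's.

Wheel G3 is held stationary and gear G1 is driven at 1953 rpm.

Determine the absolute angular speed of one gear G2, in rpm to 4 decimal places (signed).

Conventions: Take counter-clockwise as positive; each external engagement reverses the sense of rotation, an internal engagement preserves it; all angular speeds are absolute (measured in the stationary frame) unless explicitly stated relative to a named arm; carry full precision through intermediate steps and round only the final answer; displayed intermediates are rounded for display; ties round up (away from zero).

-1236.9000 rpm

recognized (axles ride arm R): planetary set, 19/15/49 teeth
normalise by the input: solve with ω_sun = 1, then scale by 1953 rpm
ring teeth: 19 + 2·15 = 49
19(ω_sun−ω_arm) = −49(ω_ring−ω_arm),  ω_ring = 0, ω_sun = 1
19(1−ω_arm) = −49(0−ω_arm)  ⇒  68·ω_arm = 19  ⇒  ω_arm = 19/68
sun–planet mesh: 19·(1−19/68) = −15·(ω_p−ω_arm)  ⇒  ω_p−ω_arm = -931/1020
ω_p = 19/68 − 931/1020 = -19/30
scale: ω_p = -19/30 × 1953 rpm = -1236.9000 rpm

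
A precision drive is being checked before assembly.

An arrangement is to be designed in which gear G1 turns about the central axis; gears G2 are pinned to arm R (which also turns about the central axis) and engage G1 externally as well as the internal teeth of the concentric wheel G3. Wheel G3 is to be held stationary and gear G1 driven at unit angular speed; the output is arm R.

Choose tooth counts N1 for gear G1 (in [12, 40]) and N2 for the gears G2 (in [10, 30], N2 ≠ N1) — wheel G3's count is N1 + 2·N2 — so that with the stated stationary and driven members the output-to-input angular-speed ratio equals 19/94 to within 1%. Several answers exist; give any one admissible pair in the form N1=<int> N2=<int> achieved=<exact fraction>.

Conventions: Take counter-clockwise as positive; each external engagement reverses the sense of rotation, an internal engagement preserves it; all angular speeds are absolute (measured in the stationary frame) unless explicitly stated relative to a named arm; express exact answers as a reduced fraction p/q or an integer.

class = planetary set [ratio 19/94 wanted; Willis about the carrier]
Willis with ω_ring = 0: ω_arm/ω_sun = N1/(N1+N3); set equal to 19/94  ⇒  N3/N1 = 1/(19/94) − 1 = 75/19
N3 = N1 + 2·N2  ⇒  N2/N1 = (N3/N1 − 1)/2 = (75/19 − 1)/2 = 28/19
smallest multiple with N1 ≥ 12 and N2 ≥ 10: k = 1  ⇒  N1 = 1·19 = 19, N2 = 1·28 = 28 (N1 ≤ 40, N2 ≤ 30, N2 ≠ N1 ✓), N3 = 19 + 2·28 = 75
check: N1/(N1+N3) with N1 = 19, N3 = 75 gives 19/94; |achieved − target| = 0 ≤ 19/9400 ✓

N1=19 N2=28 achieved=19/94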